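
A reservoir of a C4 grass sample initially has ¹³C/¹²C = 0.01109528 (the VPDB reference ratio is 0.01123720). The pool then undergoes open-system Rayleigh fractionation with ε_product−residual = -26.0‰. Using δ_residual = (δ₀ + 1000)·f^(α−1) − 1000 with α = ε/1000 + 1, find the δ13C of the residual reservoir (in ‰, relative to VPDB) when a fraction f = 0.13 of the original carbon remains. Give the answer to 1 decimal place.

41.2‰

δ₀ = (0.01109528/0.01123720 − 1)×1000 = (0.987371 − 1)×1000 = -12.629‰
α − 1 = ε/1000 = -0.0260
f^(α−1) = 0.13^(-0.0260) = 1.054478
δ_res = (-12.629 + 1000) × 1.054478 − 1000 = 1041.160 − 1000 = 41.16‰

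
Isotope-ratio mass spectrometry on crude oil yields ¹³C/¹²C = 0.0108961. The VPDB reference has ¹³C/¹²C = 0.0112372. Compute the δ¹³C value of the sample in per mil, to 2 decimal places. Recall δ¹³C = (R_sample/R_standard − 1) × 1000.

δ¹³C = (R_sample / R_standard − 1) × 1000
R_sample / R_standard = 0.0108961 / 0.0112372 = 0.969645
δ¹³C = (0.969645 − 1) × 1000 = -30.355 per mil

-30.35 per mil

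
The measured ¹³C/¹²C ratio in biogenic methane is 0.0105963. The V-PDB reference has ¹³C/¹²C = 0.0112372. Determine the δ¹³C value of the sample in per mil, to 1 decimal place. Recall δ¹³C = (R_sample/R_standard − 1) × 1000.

-57.0 per mil

δ¹³C = (R_sample / R_standard − 1) × 1000
R_sample / R_standard = 0.0105963 / 0.0112372 = 0.942966
δ¹³C = (0.942966 − 1) × 1000 = -57.03 per mil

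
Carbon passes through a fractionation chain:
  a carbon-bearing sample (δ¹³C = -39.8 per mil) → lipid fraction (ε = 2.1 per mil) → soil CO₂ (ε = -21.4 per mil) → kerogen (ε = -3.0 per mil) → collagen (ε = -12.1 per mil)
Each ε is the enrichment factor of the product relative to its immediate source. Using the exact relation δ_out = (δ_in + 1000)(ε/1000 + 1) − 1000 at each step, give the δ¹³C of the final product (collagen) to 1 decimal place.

-72.6 per mil

step 1: δ = (-39.80 + 1000)·(2.1/1000 + 1) − 1000 = -37.78 per mil
step 2: δ = (-37.78 + 1000)·(-21.4/1000 + 1) − 1000 = -58.38 per mil
step 3: δ = (-58.38 + 1000)·(-3.0/1000 + 1) − 1000 = -61.20 per mil
step 4: δ = (-61.20 + 1000)·(-12.1/1000 + 1) − 1000 = -72.56 per mil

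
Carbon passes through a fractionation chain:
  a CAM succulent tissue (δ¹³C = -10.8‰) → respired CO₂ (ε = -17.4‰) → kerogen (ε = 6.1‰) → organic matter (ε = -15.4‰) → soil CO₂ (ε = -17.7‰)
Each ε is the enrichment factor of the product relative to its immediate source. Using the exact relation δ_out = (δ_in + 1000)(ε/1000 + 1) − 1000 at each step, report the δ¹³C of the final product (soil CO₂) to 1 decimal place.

step 1: δ = (-10.80 + 1000)·(-17.4/1000 + 1) − 1000 = -28.01‰
step 2: δ = (-28.01 + 1000)·(6.1/1000 + 1) − 1000 = -22.08‰
step 3: δ = (-22.08 + 1000)·(-15.4/1000 + 1) − 1000 = -37.14‰
step 4: δ = (-37.14 + 1000)·(-17.7/1000 + 1) − 1000 = -54.19‰

-54.2‰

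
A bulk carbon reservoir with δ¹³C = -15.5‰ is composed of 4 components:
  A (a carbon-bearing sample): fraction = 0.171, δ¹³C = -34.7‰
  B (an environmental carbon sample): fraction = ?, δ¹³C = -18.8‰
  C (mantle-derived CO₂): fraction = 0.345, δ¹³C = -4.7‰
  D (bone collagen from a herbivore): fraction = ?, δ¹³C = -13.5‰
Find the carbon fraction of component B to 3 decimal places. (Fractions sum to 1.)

Let f_B and f_D be the unknown fractions; fractions sum to 1 so f_B + f_D = 0.484.
Mass balance: Σ fᵢ·δᵢ = δ_bulk ⇒ f_B·(-18.8) + f_D·(-13.5) = -15.5 − (-7.555) = -7.945
Substitute f_D = 0.484 − f_B:
f_B·(-18.8 − -13.5) = -7.945 − 0.484×(-13.5) = -1.411
f_B = -1.411 / -5.3 = 0.2662

0.266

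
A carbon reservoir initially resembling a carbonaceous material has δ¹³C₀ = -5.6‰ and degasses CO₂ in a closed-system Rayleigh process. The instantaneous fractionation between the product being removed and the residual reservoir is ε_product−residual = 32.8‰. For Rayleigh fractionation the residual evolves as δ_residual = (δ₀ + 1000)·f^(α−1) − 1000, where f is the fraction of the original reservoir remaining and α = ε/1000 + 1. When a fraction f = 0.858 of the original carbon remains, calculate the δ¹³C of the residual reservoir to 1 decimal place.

-10.6‰

Rayleigh residual: δ_res = (δ₀ + 1000)·f^(α−1) − 1000
α = ε/1000 + 1 = 1.03280, so α − 1 = 0.03280
f^(α−1) = 0.858^(0.03280) = 0.994989
δ_res = (-5.6 + 1000) × 0.994989 − 1000 = 989.417 − 1000 = -10.58‰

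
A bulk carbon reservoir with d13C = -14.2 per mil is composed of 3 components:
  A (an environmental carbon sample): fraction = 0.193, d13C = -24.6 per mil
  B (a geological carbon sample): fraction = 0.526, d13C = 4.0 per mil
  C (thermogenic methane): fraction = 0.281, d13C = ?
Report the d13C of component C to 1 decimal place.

Isotope mass balance: δ_bulk = Σ fᵢ·δᵢ.
-14.2 = 0.193×(-24.6) + 0.526×(4.0) + 0.281×δ_C
0.281·δ_C = -14.2 − (-2.644) = -11.556
δ_C = -11.556 / 0.281 = -41.13 per mil

-41.1 per mil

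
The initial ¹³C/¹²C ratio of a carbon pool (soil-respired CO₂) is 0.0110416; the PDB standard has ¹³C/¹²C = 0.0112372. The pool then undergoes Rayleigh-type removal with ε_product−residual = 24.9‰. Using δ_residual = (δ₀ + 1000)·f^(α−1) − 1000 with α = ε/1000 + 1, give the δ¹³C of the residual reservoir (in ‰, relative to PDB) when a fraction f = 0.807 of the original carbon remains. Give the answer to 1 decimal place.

δ₀ = (0.0110416/0.0112372 − 1)×1000 = (0.982594 − 1)×1000 = -17.406‰
α − 1 = ε/1000 = 0.0249
f^(α−1) = 0.807^(0.0249) = 0.994675
δ_res = (-17.406 + 1000) × 0.994675 − 1000 = 977.361 − 1000 = -22.64‰

-22.6‰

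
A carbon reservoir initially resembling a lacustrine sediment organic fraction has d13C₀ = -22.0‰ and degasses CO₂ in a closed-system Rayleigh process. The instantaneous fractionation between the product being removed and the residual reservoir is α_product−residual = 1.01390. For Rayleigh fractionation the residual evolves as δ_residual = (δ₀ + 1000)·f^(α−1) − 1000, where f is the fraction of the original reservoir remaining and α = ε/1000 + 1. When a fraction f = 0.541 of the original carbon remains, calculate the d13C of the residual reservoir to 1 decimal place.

-30.3‰

Rayleigh residual: δ_res = (δ₀ + 1000)·f^(α−1) − 1000
α − 1 = 0.01390
f^(α−1) = 0.541^(0.01390) = 0.991497
δ_res = (-22.0 + 1000) × 0.991497 − 1000 = 969.684 − 1000 = -30.32‰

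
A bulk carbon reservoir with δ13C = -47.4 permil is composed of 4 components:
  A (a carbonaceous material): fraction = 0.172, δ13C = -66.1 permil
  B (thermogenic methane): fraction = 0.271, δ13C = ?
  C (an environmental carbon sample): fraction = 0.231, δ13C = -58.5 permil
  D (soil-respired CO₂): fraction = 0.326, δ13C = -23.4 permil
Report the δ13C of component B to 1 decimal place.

Isotope mass balance: δ_bulk = Σ fᵢ·δᵢ.
-47.4 = 0.172×(-66.1) + 0.271×δ_B + 0.231×(-58.5) + 0.326×(-23.4)
0.271·δ_B = -47.4 − (-32.511) = -14.889
δ_B = -14.889 / 0.271 = -54.94 permil

-54.9 permil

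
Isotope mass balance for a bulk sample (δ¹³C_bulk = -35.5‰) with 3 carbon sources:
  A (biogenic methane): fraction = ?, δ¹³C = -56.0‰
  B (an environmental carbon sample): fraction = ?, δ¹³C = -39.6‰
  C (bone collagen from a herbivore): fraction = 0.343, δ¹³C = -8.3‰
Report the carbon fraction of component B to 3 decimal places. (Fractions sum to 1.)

Let f_B and f_A be the unknown fractions; fractions sum to 1 so f_B + f_A = 0.657.
Mass balance: Σ fᵢ·δᵢ = δ_bulk ⇒ f_B·(-39.6) + f_A·(-56.0) = -35.5 − (-2.847) = -32.653
Substitute f_A = 0.657 − f_B:
f_B·(-39.6 − -56.0) = -32.653 − 0.657×(-56.0) = 4.139
f_B = 4.139 / 16.4 = 0.2524

0.252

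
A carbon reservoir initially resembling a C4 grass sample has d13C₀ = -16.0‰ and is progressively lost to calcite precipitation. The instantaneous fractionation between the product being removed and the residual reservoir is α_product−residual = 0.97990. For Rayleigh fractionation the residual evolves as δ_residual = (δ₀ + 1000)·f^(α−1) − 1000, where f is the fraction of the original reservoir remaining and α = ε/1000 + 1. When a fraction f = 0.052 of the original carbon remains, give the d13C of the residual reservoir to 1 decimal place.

44.2‰

Rayleigh residual: δ_res = (δ₀ + 1000)·f^(α−1) − 1000
α − 1 = -0.02010
f^(α−1) = 0.052^(-0.02010) = 1.061227
δ_res = (-16.0 + 1000) × 1.061227 − 1000 = 1044.247 − 1000 = 44.25‰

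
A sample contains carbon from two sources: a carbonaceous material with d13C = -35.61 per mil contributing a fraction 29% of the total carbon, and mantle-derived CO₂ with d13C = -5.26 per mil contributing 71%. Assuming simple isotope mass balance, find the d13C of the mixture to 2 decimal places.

-14.06 per mil

δ_mix = f_A·δ_A + f_B·δ_B
δ_mix = 0.29 × (-35.61) + 0.71 × (-5.26)
δ_mix = -10.327 + -3.735 = -14.061 per mil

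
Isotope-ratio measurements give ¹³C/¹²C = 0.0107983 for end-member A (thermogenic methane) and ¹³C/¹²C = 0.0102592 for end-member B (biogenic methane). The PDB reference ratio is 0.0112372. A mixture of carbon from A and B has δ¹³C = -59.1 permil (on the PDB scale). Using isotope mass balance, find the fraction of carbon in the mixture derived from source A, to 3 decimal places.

0.582

δ_A = (0.0107983/0.0112372 − 1)×1000 = (0.960942 − 1)×1000 = -39.058 permil
δ_B = (0.0102592/0.0112372 − 1)×1000 = (0.912968 − 1)×1000 = -87.032 permil
f_A = (δ_mix − δ_B)/(δ_A − δ_B) = (-59.1 − (-87.032))/(-39.058 − (-87.032))
f_A = 27.932 / 47.975 = 0.5822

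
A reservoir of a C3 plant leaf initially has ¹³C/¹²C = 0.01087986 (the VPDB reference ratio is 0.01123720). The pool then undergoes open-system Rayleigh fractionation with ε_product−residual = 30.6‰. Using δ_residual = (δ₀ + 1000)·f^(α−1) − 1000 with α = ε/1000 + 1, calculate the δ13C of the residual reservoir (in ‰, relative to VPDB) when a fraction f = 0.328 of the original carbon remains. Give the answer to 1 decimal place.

δ₀ = (0.01087986/0.01123720 − 1)×1000 = (0.968200 − 1)×1000 = -31.800‰
α − 1 = ε/1000 = 0.0306
f^(α−1) = 0.328^(0.0306) = 0.966464
δ_res = (-31.800 + 1000) × 0.966464 − 1000 = 935.731 − 1000 = -64.27‰

-64.3‰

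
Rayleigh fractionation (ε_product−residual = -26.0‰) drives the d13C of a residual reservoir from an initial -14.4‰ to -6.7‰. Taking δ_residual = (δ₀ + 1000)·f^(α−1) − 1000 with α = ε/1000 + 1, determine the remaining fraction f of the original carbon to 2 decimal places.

0.74

α − 1 = ε/1000 = -0.0260
(δ_res + 1000)/(δ₀ + 1000) = (-6.7 + 1000)/(-14.4 + 1000) = 993.3/985.6 = 1.007812
f = 1.007812^(1/-0.0260) = exp(ln(1.007812)/-0.0260) = exp(0.00778/-0.0260)
f = exp(-0.2993) = 0.7413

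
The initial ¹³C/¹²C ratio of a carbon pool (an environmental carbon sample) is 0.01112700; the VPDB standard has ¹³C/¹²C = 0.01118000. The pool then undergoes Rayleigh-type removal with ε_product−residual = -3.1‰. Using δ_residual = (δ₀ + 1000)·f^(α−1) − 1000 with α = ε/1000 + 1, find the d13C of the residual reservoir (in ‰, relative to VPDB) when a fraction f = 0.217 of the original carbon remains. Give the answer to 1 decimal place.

0.0‰

δ₀ = (0.01112700/0.01118000 − 1)×1000 = (0.995259 − 1)×1000 = -4.741‰
α − 1 = ε/1000 = -0.0031
f^(α−1) = 0.217^(-0.0031) = 1.004748
δ_res = (-4.741 + 1000) × 1.004748 − 1000 = 999.984 − 1000 = -0.02‰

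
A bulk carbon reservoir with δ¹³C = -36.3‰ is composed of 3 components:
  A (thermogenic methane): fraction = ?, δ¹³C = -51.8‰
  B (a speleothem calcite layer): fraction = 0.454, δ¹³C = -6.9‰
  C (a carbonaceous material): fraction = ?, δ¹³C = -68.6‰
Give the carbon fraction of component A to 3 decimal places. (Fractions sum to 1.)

0.255

Let f_A and f_C be the unknown fractions; fractions sum to 1 so f_A + f_C = 0.546.
Mass balance: Σ fᵢ·δᵢ = δ_bulk ⇒ f_A·(-51.8) + f_C·(-68.6) = -36.3 − (-3.133) = -33.167
Substitute f_C = 0.546 − f_A:
f_A·(-51.8 − -68.6) = -33.167 − 0.546×(-68.6) = 4.288
f_A = 4.288 / 16.8 = 0.2552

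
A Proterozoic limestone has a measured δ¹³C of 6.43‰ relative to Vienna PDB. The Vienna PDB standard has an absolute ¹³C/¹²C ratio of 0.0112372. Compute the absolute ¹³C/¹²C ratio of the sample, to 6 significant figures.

R_sample = R_standard × (δ¹³C/1000 + 1)
R_sample = 0.0112372 × (6.43/1000 + 1) = 0.0112372 × 1.006430
R_sample = 0.0113095

0.0113095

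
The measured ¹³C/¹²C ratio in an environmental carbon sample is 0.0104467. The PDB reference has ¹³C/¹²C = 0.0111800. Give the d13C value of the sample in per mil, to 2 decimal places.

d13C = (R_sample / R_standard − 1) × 1000
R_sample / R_standard = 0.0104467 / 0.0111800 = 0.934410
d13C = (0.934410 − 1) × 1000 = -65.590 per mil

-65.59 per mil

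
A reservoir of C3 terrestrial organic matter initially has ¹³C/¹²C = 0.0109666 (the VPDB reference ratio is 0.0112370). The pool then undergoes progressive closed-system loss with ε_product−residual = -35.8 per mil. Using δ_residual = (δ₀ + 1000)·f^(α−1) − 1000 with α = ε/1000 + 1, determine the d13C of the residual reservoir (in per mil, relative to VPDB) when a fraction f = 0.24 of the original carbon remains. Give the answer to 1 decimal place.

δ₀ = (0.0109666/0.0112370 − 1)×1000 = (0.975937 − 1)×1000 = -24.063 per mil
α − 1 = ε/1000 = -0.0358
f^(α−1) = 0.24^(-0.0358) = 1.052418
δ_res = (-24.063 + 1000) × 1.052418 − 1000 = 1027.094 − 1000 = 27.09 per mil

27.1 per mil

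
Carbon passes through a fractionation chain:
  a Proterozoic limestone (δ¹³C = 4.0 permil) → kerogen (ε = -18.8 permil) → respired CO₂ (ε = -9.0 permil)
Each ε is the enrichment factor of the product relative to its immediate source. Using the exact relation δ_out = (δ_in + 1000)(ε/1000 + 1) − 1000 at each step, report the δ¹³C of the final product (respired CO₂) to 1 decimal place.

step 1: δ = (4.00 + 1000)·(-18.8/1000 + 1) − 1000 = -14.88 permil
step 2: δ = (-14.88 + 1000)·(-9.0/1000 + 1) − 1000 = -23.74 permil

-23.7 permil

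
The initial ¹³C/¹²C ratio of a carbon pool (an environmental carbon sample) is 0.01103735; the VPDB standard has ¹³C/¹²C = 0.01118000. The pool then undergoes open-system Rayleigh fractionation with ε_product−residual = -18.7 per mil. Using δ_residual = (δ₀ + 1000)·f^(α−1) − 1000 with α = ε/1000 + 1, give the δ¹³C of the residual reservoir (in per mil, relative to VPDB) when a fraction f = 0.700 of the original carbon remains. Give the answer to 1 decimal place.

-6.2 per mil

δ₀ = (0.01103735/0.01118000 − 1)×1000 = (0.987241 − 1)×1000 = -12.759 per mil
α − 1 = ε/1000 = -0.0187
f^(α−1) = 0.700^(-0.0187) = 1.006692
δ_res = (-12.759 + 1000) × 1.006692 − 1000 = 993.847 − 1000 = -6.15 per mil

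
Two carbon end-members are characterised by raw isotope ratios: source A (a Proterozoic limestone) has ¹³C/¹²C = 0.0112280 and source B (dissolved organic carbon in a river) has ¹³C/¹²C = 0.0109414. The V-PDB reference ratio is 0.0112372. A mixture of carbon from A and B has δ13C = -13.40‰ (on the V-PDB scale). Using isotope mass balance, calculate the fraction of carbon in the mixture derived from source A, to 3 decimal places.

0.507

δ_A = (0.0112280/0.0112372 − 1)×1000 = (0.999181 − 1)×1000 = -0.819‰
δ_B = (0.0109414/0.0112372 − 1)×1000 = (0.973677 − 1)×1000 = -26.323‰
f_A = (δ_mix − δ_B)/(δ_A − δ_B) = (-13.40 − (-26.323))/(-0.819 − (-26.323))
f_A = 12.923 / 25.505 = 0.5067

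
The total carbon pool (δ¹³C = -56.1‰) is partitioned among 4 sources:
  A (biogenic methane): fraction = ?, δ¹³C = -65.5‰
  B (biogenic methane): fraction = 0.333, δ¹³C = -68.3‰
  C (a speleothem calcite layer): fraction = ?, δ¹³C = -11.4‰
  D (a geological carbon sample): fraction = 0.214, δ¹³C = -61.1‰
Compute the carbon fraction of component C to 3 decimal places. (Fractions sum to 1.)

Let f_C and f_A be the unknown fractions; fractions sum to 1 so f_C + f_A = 0.453.
Mass balance: Σ fᵢ·δᵢ = δ_bulk ⇒ f_C·(-11.4) + f_A·(-65.5) = -56.1 − (-35.819) = -20.281
Substitute f_A = 0.453 − f_C:
f_C·(-11.4 − -65.5) = -20.281 − 0.453×(-65.5) = 9.391
f_C = 9.391 / 54.1 = 0.1736

0.174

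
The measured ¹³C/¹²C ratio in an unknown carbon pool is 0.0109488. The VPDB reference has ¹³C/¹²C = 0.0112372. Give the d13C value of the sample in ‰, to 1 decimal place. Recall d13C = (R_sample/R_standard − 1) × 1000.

d13C = (R_sample / R_standard − 1) × 1000
R_sample / R_standard = 0.0109488 / 0.0112372 = 0.974335
d13C = (0.974335 − 1) × 1000 = -25.66‰

-25.7‰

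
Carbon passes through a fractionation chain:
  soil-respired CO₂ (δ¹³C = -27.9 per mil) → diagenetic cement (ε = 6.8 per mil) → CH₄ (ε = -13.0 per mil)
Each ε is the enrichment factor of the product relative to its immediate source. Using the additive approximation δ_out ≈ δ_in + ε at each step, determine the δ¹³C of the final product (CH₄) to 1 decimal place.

step 1: δ ≈ -27.9 + (6.8) = -21.1 per mil
step 2: δ ≈ -21.1 + (-13.0) = -34.1 per mil

-34.1 per mil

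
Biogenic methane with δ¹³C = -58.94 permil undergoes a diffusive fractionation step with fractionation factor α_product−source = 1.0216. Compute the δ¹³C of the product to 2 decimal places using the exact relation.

-38.61 permil

δ_product = (δ_source + 1000)·α − 1000
δ_product = (-58.94 + 1000) × 1.0216 − 1000
δ_product = 961.387 − 1000 = -38.613 permil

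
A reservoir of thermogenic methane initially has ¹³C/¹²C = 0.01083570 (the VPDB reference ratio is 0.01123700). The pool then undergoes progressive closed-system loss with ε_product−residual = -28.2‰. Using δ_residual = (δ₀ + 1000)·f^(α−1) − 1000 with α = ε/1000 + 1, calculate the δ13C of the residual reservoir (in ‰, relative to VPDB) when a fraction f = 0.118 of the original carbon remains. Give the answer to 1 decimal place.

δ₀ = (0.01083570/0.01123700 − 1)×1000 = (0.964288 − 1)×1000 = -35.712‰
α − 1 = ε/1000 = -0.0282
f^(α−1) = 0.118^(-0.0282) = 1.062118
δ_res = (-35.712 + 1000) × 1.062118 − 1000 = 1024.188 − 1000 = 24.19‰

24.2‰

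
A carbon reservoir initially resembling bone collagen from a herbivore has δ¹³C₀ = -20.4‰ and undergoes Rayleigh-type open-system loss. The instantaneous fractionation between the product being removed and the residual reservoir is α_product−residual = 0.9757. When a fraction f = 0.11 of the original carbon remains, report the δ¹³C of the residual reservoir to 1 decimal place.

33.6‰

Rayleigh residual: δ_res = (δ₀ + 1000)·f^(α−1) − 1000
α − 1 = -0.02430
f^(α−1) = 0.11^(-0.02430) = 1.055101
δ_res = (-20.4 + 1000) × 1.055101 − 1000 = 1033.577 − 1000 = 33.58‰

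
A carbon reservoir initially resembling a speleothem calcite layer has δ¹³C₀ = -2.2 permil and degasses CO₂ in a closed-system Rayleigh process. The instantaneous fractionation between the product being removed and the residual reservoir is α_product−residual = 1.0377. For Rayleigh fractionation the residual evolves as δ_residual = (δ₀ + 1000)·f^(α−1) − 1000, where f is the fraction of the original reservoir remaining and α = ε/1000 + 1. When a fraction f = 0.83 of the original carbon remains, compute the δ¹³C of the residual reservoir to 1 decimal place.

Rayleigh residual: δ_res = (δ₀ + 1000)·f^(α−1) − 1000
α − 1 = 0.03770
f^(α−1) = 0.83^(0.03770) = 0.993000
δ_res = (-2.2 + 1000) × 0.993000 − 1000 = 990.815 − 1000 = -9.18 permil

-9.2 permil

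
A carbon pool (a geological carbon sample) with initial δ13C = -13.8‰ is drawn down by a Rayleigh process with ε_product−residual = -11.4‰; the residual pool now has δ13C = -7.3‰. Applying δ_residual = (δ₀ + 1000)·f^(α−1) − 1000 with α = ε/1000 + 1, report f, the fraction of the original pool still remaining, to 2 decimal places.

α − 1 = ε/1000 = -0.0114
(δ_res + 1000)/(δ₀ + 1000) = (-7.3 + 1000)/(-13.8 + 1000) = 992.7/986.2 = 1.006591
f = 1.006591^(1/-0.0114) = exp(ln(1.006591)/-0.0114) = exp(0.00657/-0.0114)
f = exp(-0.5763) = 0.5620

0.56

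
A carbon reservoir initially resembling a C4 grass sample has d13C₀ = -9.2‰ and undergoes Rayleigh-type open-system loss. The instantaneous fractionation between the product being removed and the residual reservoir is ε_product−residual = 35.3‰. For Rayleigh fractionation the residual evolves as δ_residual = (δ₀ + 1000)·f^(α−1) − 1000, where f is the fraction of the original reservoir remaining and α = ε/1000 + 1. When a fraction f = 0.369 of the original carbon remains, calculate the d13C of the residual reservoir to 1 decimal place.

Rayleigh residual: δ_res = (δ₀ + 1000)·f^(α−1) − 1000
α = ε/1000 + 1 = 1.03530, so α − 1 = 0.03530
f^(α−1) = 0.369^(0.03530) = 0.965419
δ_res = (-9.2 + 1000) × 0.965419 − 1000 = 956.538 − 1000 = -43.46‰

-43.5‰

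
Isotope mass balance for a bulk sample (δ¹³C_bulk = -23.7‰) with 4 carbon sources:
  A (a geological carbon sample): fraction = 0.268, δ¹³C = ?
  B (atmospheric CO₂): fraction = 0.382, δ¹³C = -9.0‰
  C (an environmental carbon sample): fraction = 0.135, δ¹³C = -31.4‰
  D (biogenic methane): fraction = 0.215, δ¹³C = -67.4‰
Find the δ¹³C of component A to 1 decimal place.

Isotope mass balance: δ_bulk = Σ fᵢ·δᵢ.
-23.7 = 0.268×δ_A + 0.382×(-9.0) + 0.135×(-31.4) + 0.215×(-67.4)
0.268·δ_A = -23.7 − (-22.168) = -1.532
δ_A = -1.532 / 0.268 = -5.72‰

-5.7‰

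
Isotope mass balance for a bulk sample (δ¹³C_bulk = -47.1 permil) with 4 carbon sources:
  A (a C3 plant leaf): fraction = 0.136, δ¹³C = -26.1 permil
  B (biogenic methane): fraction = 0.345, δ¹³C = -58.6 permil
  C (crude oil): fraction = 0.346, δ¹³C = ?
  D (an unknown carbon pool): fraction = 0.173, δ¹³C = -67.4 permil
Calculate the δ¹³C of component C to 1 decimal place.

-33.7 permil

Isotope mass balance: δ_bulk = Σ fᵢ·δᵢ.
-47.1 = 0.136×(-26.1) + 0.345×(-58.6) + 0.346×δ_C + 0.173×(-67.4)
0.346·δ_C = -47.1 − (-35.427) = -11.673
δ_C = -11.673 / 0.346 = -33.74 permil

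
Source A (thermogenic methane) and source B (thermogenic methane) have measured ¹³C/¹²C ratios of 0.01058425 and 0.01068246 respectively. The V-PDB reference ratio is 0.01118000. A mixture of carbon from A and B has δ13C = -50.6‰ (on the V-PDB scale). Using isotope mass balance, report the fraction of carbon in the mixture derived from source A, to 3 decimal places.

0.694

δ_A = (0.01058425/0.01118000 − 1)×1000 = (0.946713 − 1)×1000 = -53.287‰
δ_B = (0.01068246/0.01118000 − 1)×1000 = (0.955497 − 1)×1000 = -44.503‰
f_A = (δ_mix − δ_B)/(δ_A − δ_B) = (-50.6 − (-44.503))/(-53.287 − (-44.503))
f_A = -6.097 / -8.784 = 0.6941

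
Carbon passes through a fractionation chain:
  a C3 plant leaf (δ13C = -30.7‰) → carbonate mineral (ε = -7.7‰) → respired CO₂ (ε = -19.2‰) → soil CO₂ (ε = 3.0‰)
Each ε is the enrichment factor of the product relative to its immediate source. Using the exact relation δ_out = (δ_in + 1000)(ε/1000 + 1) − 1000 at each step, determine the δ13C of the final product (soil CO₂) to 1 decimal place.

-53.8‰

step 1: δ = (-30.70 + 1000)·(-7.7/1000 + 1) − 1000 = -38.16‰
step 2: δ = (-38.16 + 1000)·(-19.2/1000 + 1) − 1000 = -56.63‰
step 3: δ = (-56.63 + 1000)·(3.0/1000 + 1) − 1000 = -53.80‰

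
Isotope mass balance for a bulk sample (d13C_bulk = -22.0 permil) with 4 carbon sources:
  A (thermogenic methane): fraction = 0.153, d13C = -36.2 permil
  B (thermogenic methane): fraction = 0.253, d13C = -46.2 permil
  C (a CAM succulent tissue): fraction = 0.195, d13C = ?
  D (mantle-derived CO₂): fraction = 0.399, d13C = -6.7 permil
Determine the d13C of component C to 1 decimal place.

-10.8 permil

Isotope mass balance: δ_bulk = Σ fᵢ·δᵢ.
-22.0 = 0.153×(-36.2) + 0.253×(-46.2) + 0.195×δ_C + 0.399×(-6.7)
0.195·δ_C = -22.0 − (-19.901) = -2.099
δ_C = -2.099 / 0.195 = -10.77 permil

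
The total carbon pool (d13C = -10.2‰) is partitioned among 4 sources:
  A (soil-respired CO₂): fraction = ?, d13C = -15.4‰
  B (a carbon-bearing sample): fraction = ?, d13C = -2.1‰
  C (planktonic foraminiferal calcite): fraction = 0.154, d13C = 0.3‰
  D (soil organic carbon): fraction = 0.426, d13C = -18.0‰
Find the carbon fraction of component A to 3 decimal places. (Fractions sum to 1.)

Let f_A and f_B be the unknown fractions; fractions sum to 1 so f_A + f_B = 0.420.
Mass balance: Σ fᵢ·δᵢ = δ_bulk ⇒ f_A·(-15.4) + f_B·(-2.1) = -10.2 − (-7.622) = -2.578
Substitute f_B = 0.420 − f_A:
f_A·(-15.4 − -2.1) = -2.578 − 0.420×(-2.1) = -1.696
f_A = -1.696 / -13.3 = 0.1275

0.128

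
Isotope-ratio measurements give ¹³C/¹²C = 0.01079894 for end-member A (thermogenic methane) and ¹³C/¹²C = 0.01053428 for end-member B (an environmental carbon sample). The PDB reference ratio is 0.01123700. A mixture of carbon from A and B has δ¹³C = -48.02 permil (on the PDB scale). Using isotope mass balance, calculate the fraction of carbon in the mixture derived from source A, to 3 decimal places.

0.616

δ_A = (0.01079894/0.01123700 − 1)×1000 = (0.961016 − 1)×1000 = -38.984 permil
δ_B = (0.01053428/0.01123700 − 1)×1000 = (0.937464 − 1)×1000 = -62.536 permil
f_A = (δ_mix − δ_B)/(δ_A − δ_B) = (-48.02 − (-62.536))/(-38.984 − (-62.536))
f_A = 14.516 / 23.553 = 0.6163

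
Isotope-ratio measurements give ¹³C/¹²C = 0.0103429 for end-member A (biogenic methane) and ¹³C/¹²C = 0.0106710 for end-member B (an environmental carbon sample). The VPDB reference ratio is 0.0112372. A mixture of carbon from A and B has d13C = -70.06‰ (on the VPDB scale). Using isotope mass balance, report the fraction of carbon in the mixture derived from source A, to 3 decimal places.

0.674

δ_A = (0.0103429/0.0112372 − 1)×1000 = (0.920416 − 1)×1000 = -79.584‰
δ_B = (0.0106710/0.0112372 − 1)×1000 = (0.949614 − 1)×1000 = -50.386‰
f_A = (δ_mix − δ_B)/(δ_A − δ_B) = (-70.06 − (-50.386))/(-79.584 − (-50.386))
f_A = -19.674 / -29.198 = 0.6738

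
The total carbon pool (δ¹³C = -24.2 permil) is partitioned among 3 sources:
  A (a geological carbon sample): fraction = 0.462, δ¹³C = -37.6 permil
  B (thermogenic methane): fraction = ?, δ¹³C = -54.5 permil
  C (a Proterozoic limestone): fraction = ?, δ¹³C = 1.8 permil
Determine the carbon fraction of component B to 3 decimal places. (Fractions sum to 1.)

Let f_B and f_C be the unknown fractions; fractions sum to 1 so f_B + f_C = 0.538.
Mass balance: Σ fᵢ·δᵢ = δ_bulk ⇒ f_B·(-54.5) + f_C·(1.8) = -24.2 − (-17.371) = -6.829
Substitute f_C = 0.538 − f_B:
f_B·(-54.5 − 1.8) = -6.829 − 0.538×(1.8) = -7.797
f_B = -7.797 / -56.3 = 0.1385

0.138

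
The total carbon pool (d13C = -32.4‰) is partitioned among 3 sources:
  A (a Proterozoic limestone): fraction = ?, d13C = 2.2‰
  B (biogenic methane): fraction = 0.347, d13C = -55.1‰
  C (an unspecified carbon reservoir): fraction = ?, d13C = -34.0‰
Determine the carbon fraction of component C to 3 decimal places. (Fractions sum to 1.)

Let f_C and f_A be the unknown fractions; fractions sum to 1 so f_C + f_A = 0.653.
Mass balance: Σ fᵢ·δᵢ = δ_bulk ⇒ f_C·(-34.0) + f_A·(2.2) = -32.4 − (-19.120) = -13.280
Substitute f_A = 0.653 − f_C:
f_C·(-34.0 − 2.2) = -13.280 − 0.653×(2.2) = -14.717
f_C = -14.717 / -36.2 = 0.4065

0.407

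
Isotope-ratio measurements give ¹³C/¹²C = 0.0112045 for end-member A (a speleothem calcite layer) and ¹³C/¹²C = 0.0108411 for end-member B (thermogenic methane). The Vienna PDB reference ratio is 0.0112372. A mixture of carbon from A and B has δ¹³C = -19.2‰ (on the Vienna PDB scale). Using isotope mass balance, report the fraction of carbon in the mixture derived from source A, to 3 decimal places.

0.496

δ_A = (0.0112045/0.0112372 − 1)×1000 = (0.997090 − 1)×1000 = -2.910‰
δ_B = (0.0108411/0.0112372 − 1)×1000 = (0.964751 − 1)×1000 = -35.249‰
f_A = (δ_mix − δ_B)/(δ_A − δ_B) = (-19.2 − (-35.249))/(-2.910 − (-35.249))
f_A = 16.049 / 32.339 = 0.4963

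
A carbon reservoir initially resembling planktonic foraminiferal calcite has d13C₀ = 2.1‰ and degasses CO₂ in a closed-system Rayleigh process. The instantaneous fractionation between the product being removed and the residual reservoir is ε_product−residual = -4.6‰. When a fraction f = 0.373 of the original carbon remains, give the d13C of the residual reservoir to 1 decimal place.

Rayleigh residual: δ_res = (δ₀ + 1000)·f^(α−1) − 1000
α = ε/1000 + 1 = 0.99540, so α − 1 = -0.00460
f^(α−1) = 0.373^(-0.00460) = 1.004547
δ_res = (2.1 + 1000) × 1.004547 − 1000 = 1006.656 − 1000 = 6.66‰

6.7‰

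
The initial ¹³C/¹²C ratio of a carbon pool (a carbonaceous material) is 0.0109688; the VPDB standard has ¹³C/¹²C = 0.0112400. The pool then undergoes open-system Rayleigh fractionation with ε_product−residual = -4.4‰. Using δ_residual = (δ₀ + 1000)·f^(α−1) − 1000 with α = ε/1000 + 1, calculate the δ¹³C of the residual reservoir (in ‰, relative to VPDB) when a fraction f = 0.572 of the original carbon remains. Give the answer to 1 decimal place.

-21.7‰

δ₀ = (0.0109688/0.0112400 − 1)×1000 = (0.975872 − 1)×1000 = -24.128‰
α − 1 = ε/1000 = -0.0044
f^(α−1) = 0.572^(-0.0044) = 1.002461
δ_res = (-24.128 + 1000) × 1.002461 − 1000 = 978.273 − 1000 = -21.73‰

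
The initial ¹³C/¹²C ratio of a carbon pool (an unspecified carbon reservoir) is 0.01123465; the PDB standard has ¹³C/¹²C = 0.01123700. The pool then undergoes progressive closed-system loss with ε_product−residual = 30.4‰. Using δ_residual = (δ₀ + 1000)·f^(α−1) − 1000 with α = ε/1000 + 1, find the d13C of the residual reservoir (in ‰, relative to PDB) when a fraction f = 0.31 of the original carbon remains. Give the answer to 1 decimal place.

δ₀ = (0.01123465/0.01123700 − 1)×1000 = (0.999791 − 1)×1000 = -0.209‰
α − 1 = ε/1000 = 0.0304
f^(α−1) = 0.31^(0.0304) = 0.965022
δ_res = (-0.209 + 1000) × 0.965022 − 1000 = 964.821 − 1000 = -35.18‰

-35.2‰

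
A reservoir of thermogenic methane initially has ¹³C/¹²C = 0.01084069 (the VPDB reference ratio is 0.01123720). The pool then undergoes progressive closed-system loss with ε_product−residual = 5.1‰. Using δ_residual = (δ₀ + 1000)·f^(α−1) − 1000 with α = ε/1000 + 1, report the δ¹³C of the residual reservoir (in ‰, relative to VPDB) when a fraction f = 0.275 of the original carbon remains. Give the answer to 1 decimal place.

-41.6‰

δ₀ = (0.01084069/0.01123720 − 1)×1000 = (0.964715 − 1)×1000 = -35.285‰
α − 1 = ε/1000 = 0.0051
f^(α−1) = 0.275^(0.0051) = 0.993438
δ_res = (-35.285 + 1000) × 0.993438 − 1000 = 958.384 − 1000 = -41.62‰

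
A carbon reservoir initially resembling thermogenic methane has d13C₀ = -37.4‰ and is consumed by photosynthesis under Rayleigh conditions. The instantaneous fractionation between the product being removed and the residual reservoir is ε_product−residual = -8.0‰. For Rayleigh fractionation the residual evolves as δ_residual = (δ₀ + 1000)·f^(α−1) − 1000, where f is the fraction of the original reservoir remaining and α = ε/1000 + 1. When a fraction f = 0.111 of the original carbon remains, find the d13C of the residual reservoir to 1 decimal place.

-20.3‰

Rayleigh residual: δ_res = (δ₀ + 1000)·f^(α−1) − 1000
α = ε/1000 + 1 = 0.99200, so α − 1 = -0.00800
f^(α−1) = 0.111^(-0.00800) = 1.017741
δ_res = (-37.4 + 1000) × 1.017741 − 1000 = 979.678 − 1000 = -20.32‰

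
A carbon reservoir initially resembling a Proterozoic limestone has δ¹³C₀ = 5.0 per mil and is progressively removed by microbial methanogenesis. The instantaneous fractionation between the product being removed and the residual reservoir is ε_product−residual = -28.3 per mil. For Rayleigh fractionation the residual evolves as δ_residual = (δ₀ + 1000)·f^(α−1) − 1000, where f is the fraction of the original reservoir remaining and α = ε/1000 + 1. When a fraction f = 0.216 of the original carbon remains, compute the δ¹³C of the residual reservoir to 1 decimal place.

Rayleigh residual: δ_res = (δ₀ + 1000)·f^(α−1) − 1000
α = ε/1000 + 1 = 0.97170, so α − 1 = -0.02830
f^(α−1) = 0.216^(-0.02830) = 1.044323
δ_res = (5.0 + 1000) × 1.044323 − 1000 = 1049.545 − 1000 = 49.54 per mil

49.5 per mil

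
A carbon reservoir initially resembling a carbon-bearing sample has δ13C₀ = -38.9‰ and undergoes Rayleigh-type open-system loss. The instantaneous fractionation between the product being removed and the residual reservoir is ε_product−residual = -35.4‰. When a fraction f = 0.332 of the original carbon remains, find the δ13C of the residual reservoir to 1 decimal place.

-0.6‰

Rayleigh residual: δ_res = (δ₀ + 1000)·f^(α−1) − 1000
α = ε/1000 + 1 = 0.96460, so α − 1 = -0.03540
f^(α−1) = 0.332^(-0.03540) = 1.039805
δ_res = (-38.9 + 1000) × 1.039805 − 1000 = 999.356 − 1000 = -0.64‰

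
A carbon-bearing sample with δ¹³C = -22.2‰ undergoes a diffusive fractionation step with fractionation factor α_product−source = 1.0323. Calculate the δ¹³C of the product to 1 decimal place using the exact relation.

δ_product = (δ_source + 1000)·α − 1000
δ_product = (-22.2 + 1000) × 1.0323 − 1000
δ_product = 1009.383 − 1000 = 9.38‰

9.4‰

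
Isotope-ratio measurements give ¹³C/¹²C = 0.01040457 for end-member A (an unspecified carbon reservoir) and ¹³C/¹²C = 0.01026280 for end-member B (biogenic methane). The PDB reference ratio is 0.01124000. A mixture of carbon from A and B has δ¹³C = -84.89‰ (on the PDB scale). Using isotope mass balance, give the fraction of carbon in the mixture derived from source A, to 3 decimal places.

0.162

δ_A = (0.01040457/0.01124000 − 1)×1000 = (0.925673 − 1)×1000 = -74.327‰
δ_B = (0.01026280/0.01124000 − 1)×1000 = (0.913060 − 1)×1000 = -86.940‰
f_A = (δ_mix − δ_B)/(δ_A − δ_B) = (-84.89 − (-86.940))/(-74.327 − (-86.940))
f_A = 2.050 / 12.613 = 0.1625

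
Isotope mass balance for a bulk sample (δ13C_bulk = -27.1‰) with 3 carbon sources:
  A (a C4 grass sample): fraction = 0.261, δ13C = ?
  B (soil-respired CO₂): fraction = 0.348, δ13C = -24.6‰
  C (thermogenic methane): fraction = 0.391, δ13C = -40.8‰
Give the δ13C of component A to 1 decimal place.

Isotope mass balance: δ_bulk = Σ fᵢ·δᵢ.
-27.1 = 0.261×δ_A + 0.348×(-24.6) + 0.391×(-40.8)
0.261·δ_A = -27.1 − (-24.514) = -2.586
δ_A = -2.586 / 0.261 = -9.91‰

-9.9‰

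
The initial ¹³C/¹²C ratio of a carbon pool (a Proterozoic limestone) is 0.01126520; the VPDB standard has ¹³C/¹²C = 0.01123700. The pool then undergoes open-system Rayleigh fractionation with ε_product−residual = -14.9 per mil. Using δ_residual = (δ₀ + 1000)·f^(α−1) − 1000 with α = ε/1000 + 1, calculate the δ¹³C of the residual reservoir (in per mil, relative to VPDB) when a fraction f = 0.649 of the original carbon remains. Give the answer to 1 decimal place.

9.0 per mil

δ₀ = (0.01126520/0.01123700 − 1)×1000 = (1.002510 − 1)×1000 = 2.510 per mil
α − 1 = ε/1000 = -0.0149
f^(α−1) = 0.649^(-0.0149) = 1.006462
δ_res = (2.510 + 1000) × 1.006462 − 1000 = 1008.988 − 1000 = 8.99 per mil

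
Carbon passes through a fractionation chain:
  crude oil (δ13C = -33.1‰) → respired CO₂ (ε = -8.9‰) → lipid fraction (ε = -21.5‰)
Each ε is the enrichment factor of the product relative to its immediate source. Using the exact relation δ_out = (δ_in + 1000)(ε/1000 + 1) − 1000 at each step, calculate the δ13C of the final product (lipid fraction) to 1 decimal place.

step 1: δ = (-33.10 + 1000)·(-8.9/1000 + 1) − 1000 = -41.71‰
step 2: δ = (-41.71 + 1000)·(-21.5/1000 + 1) − 1000 = -62.31‰

-62.3‰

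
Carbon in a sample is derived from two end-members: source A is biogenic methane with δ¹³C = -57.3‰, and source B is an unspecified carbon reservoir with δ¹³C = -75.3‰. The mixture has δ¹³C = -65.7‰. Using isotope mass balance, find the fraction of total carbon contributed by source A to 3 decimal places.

0.533

δ_mix = f_A·δ_A + (1 − f_A)·δ_B  ⇒  f_A = (δ_mix − δ_B)/(δ_A − δ_B)
f_A = (-65.7 − (-75.3)) / (-57.3 − (-75.3))
f_A = 9.6 / 18.0 = 0.5333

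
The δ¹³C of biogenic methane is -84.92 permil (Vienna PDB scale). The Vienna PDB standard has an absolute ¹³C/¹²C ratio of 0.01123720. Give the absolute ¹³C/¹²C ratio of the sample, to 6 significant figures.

R_sample = R_standard × (δ¹³C/1000 + 1)
R_sample = 0.01123720 × (-84.92/1000 + 1) = 0.01123720 × 0.915080
R_sample = 0.0102829

0.0102829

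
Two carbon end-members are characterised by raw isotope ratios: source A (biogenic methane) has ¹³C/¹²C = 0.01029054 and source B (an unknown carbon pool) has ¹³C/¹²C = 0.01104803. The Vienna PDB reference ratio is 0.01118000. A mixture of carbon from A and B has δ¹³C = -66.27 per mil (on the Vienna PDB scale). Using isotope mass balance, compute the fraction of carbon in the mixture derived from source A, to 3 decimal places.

δ_A = (0.01029054/0.01118000 − 1)×1000 = (0.920442 − 1)×1000 = -79.558 per mil
δ_B = (0.01104803/0.01118000 − 1)×1000 = (0.988196 − 1)×1000 = -11.804 per mil
f_A = (δ_mix − δ_B)/(δ_A − δ_B) = (-66.27 − (-11.804))/(-79.558 − (-11.804))
f_A = -54.466 / -67.754 = 0.8039

0.804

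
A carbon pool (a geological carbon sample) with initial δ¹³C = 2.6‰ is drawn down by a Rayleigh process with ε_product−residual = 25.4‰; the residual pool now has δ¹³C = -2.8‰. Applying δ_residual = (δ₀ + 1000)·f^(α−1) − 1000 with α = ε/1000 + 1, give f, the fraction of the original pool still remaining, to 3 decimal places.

0.808

α − 1 = ε/1000 = 0.0254
(δ_res + 1000)/(δ₀ + 1000) = (-2.8 + 1000)/(2.6 + 1000) = 997.2/1002.6 = 0.994614
f = 0.994614^(1/0.0254) = exp(ln(0.994614)/0.0254) = exp(-0.00540/0.0254)
f = exp(-0.2126) = 0.8085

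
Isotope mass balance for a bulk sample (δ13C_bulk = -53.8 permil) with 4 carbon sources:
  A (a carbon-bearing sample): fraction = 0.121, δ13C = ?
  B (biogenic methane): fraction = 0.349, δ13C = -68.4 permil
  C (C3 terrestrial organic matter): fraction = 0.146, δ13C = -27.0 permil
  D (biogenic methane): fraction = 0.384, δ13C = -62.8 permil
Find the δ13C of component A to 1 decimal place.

-15.5 permil

Isotope mass balance: δ_bulk = Σ fᵢ·δᵢ.
-53.8 = 0.121×δ_A + 0.349×(-68.4) + 0.146×(-27.0) + 0.384×(-62.8)
0.121·δ_A = -53.8 − (-51.929) = -1.871
δ_A = -1.871 / 0.121 = -15.46 permil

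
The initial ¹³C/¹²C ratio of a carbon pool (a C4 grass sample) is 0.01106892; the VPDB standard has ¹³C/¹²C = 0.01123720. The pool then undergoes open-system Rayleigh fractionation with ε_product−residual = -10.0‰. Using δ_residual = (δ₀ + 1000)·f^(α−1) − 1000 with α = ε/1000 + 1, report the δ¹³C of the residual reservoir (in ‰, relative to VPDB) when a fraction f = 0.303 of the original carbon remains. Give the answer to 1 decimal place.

-3.1‰

δ₀ = (0.01106892/0.01123720 − 1)×1000 = (0.985025 − 1)×1000 = -14.975‰
α − 1 = ε/1000 = -0.0100
f^(α−1) = 0.303^(-0.0100) = 1.012012
δ_res = (-14.975 + 1000) × 1.012012 − 1000 = 996.857 − 1000 = -3.14‰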